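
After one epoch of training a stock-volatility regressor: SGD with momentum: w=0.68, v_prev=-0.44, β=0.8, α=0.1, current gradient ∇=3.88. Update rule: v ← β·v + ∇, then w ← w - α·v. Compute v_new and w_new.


v_new = 0.8·-0.44 + 3.88 = -0.352 + 3.88 = 3.528
w_new = 0.68 - 0.1·3.528 = 0.68 - 0.3528 = 0.3272

v_new=3.528, w_new=0.3272


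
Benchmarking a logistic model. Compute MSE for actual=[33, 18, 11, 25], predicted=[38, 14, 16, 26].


Squared errors: (33-38)²=25, (18-14)²=16, (11-16)²=25, (25-26)²=1
Sum = 67
MSE = 67/4 = 67/4

67/4


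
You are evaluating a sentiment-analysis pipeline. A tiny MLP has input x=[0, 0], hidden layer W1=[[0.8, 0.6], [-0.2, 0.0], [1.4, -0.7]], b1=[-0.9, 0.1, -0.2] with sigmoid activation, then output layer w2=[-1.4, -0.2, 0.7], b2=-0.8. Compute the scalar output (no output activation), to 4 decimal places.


z1[0] = (0.8)·(0) + (0.6)·(0) - 0.9 = -0.9
z1[1] = (-0.2)·(0) + (0.0)·(0) + 0.1 = 0.1
z1[2] = (1.4)·(0) + (-0.7)·(0) - 0.2 = -0.2
h = sigmoid(z1) = [0.2891, 0.525, 0.4502]
output = (-1.4)·(0.2891) + (-0.2)·(0.525) + (0.7)·(0.4502) - 0.8 = -0.9946

-0.9946


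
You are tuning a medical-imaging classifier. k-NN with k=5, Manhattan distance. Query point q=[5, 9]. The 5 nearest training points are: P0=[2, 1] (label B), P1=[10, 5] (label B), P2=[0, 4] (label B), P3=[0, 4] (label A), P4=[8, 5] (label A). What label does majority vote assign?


d(q,P0) = 11  (label B)
d(q,P1) = 9  (label B)
d(q,P2) = 10  (label B)
d(q,P3) = 10  (label A)
d(q,P4) = 7  (label A)
Votes: A=2, B=3
Majority → B

B


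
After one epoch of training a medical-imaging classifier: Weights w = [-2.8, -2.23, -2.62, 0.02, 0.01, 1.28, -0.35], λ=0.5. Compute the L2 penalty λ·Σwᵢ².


‖w‖₂² = (-2.8)² + (-2.23)² + (-2.62)² + (0.02)² + (0.01)² + (1.28)² + (-0.35)²
     = 7.84 + 4.9729 + 6.8644 + 0.0004 + 0.0001 + 1.6384 + 0.1225
     = 21.4387
λ·‖w‖₂² = 0.5·21.4387 = 10.71935

10.71935


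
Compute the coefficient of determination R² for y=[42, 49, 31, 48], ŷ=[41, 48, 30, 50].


ȳ = 42.5
SS_res = Σ(y-ŷ)² = 7
SS_tot = Σ(y-ȳ)² = 205
R² = 1 - SS_res/SS_tot = 1 - 0.0341 = 0.9659

0.9659


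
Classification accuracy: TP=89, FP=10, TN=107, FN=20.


Accuracy = (TP+TN)/(TP+TN+FP+FN)
= (89+107)/(226)
= 196/226 = 86.73%

86.73%


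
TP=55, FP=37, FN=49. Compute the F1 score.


Precision = 55/92 = 0.5978
Recall = 55/104 = 0.5288
F1 = 2·P·R/(P+R) = 2·TP/(2·TP+FP+FN) = 110/(110+37+49) = 110/196 = 0.5612

0.5612


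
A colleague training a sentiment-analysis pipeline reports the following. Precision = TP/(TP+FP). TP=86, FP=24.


Precision = TP/(TP+FP)
= 86/(86+24)
= 86/110 = 78.18%

78.18%


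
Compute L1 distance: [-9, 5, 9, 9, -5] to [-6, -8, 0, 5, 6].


d = |-9+ 6| + |5+ 8| + |9-0| + |9-5| + |-5-6|
  = 3 + 13 + 9 + 4 + 11
  = 40

40


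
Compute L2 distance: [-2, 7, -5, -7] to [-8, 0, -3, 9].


d = √((-2+ 8)² + (7-0)² + (-5+ 3)² + (-7-9)²)
  = √(36 + 49 + 4 + 256)
  = √345 = 18.5742

18.5742


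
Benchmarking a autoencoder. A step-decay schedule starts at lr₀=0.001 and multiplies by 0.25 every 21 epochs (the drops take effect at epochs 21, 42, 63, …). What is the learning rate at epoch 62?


n_drops = ⌊62/21⌋ = 2
lr = 0.001·0.25^2 = 0.001·0.0625 = 0.0000625

0.0000625


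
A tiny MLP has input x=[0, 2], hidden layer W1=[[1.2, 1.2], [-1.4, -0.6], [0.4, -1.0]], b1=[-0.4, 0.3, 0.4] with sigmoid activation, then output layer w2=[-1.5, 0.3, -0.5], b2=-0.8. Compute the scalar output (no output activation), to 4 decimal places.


z1[0] = (1.2)·(0) + (1.2)·(2) - 0.4 = 2.0
z1[1] = (-1.4)·(0) + (-0.6)·(2) + 0.3 = -0.9
z1[2] = (0.4)·(0) + (-1.0)·(2) + 0.4 = -1.6
h = sigmoid(z1) = [0.8808, 0.2891, 0.168]
output = (-1.5)·(0.8808) + (0.3)·(0.2891) + (-0.5)·(0.168) - 0.8 = -2.1185

-2.1185


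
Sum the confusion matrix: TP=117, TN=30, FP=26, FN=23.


Total = TP + TN + FP + FN
= 117 + 30 + 26 + 23
= 196
(Predicted positive: 143, predicted negative: 53)

196


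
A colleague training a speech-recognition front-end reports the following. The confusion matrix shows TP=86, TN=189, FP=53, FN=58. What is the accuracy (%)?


Accuracy = (TP+TN)/(TP+TN+FP+FN)
= (86+189)/(386)
= 275/386 = 71.24%

71.24%


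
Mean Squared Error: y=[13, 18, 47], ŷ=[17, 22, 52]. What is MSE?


Squared errors: (13-17)²=16, (18-22)²=16, (47-52)²=25
Sum = 57
MSE = 57/3 = 19

19


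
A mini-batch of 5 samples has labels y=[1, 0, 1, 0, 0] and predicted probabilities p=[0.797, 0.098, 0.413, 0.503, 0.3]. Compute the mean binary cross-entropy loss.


L[0] = -ln(0.797) = 0.2269
L[1] = -ln(1-0.098) = -ln(0.902) = 0.1031
L[2] = -ln(0.413) = 0.8843
L[3] = -ln(1-0.503) = -ln(0.497) = 0.6992
L[4] = -ln(1-0.3) = -ln(0.7) = 0.3567
mean = (0.2269 + 0.1031 + 0.8843 + 0.6992 + 0.3567)/5 = 0.454

0.454


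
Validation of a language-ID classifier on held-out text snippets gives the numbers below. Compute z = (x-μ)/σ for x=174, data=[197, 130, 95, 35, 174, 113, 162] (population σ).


μ = 129.4286, σ = 50.6891
z = (174 - 129.4286)/50.6891 = 0.8793

0.8793


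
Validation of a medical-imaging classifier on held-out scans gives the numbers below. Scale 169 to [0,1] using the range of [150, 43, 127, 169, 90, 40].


min=40, max=169
(169-40)/(169-40) = 129/129 = 1.0

1.0


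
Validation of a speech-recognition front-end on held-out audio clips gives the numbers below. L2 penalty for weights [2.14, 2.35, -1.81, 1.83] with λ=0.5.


‖w‖₂² = (2.14)² + (2.35)² + (-1.81)² + (1.83)²
     = 4.5796 + 5.5225 + 3.2761 + 3.3489
     = 16.7271
λ·‖w‖₂² = 0.5·16.7271 = 8.36355

8.36355


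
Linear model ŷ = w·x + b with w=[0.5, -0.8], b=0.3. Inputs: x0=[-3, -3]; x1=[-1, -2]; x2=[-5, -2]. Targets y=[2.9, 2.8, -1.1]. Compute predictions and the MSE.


ŷ0 = (0.5)·(-3) + (-0.8)·(-3) + 0.3 = 1.2
ŷ1 = (0.5)·(-1) + (-0.8)·(-2) + 0.3 = 1.4
ŷ2 = (0.5)·(-5) + (-0.8)·(-2) + 0.3 = -0.6
errors² = [2.89, 1.96, 0.25]
MSE = 5.1000/3 = 1.7

1.7


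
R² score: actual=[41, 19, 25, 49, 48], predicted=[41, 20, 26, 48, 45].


ȳ = 36.4
SS_res = Σ(y-ŷ)² = 12
SS_tot = Σ(y-ȳ)² = 747.2
R² = 1 - SS_res/SS_tot = 1 - 0.0161 = 0.9839

0.9839


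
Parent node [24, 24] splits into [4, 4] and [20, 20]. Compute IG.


Parent = [24, 24], H_parent = 1
H_left = 1 (n=8), H_right = 1 (n=40)
H_children = (8/48)·1 + (40/48)·1 = 1
IG = 1 - 1 = 0.0

0.0


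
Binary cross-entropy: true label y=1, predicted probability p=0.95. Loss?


BCE = -[y·ln(p) + (1-y)·ln(1-p)]
= -1·ln(0.95) - 0
= -ln(0.95) = 0.0513

0.0513


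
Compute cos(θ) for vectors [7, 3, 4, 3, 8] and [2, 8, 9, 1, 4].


A·B = 7·2 + 3·8 + 4·9 + 3·1 + 8·4 = 109
‖A‖ = √147 = 12.1244, ‖B‖ = √166 = 12.8841
cos = 109/(√147·√166) = 109/√24402 = 0.6978

0.6978


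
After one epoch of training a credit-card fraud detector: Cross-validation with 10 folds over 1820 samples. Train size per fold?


Fold size = 1820/10 = 182
Training per fold = 1820 - 182 = 1638

1638


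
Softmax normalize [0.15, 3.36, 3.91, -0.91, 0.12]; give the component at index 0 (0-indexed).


Exponentials: e^0.15=1.1618, e^3.36=28.7892, e^3.91=49.899, e^-0.91=0.4025, e^0.12=1.1275
Sum = 81.38
Softmax = [0.0143, 0.3538, 0.6132, 0.0049, 0.0139]
p[0] = 1.1618/81.38 = 0.0143

0.0143


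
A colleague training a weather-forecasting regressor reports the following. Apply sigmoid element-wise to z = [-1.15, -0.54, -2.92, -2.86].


σ(-1.15) = 1/(1+e^1.15) = 0.2405
σ(-0.54) = 1/(1+e^0.54) = 0.3682
σ(-2.92) = 1/(1+e^2.92) = 0.0512
σ(-2.86) = 1/(1+e^2.86) = 0.0542
result = [0.2405, 0.3682, 0.0512, 0.0542]

[0.2405, 0.3682, 0.0512, 0.0542]


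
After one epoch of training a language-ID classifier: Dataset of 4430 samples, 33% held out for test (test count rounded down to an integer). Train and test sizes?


Test = ⌊4430·33/100⌋ = 1461
Train = 4430 - 1461 = 2969

Train: 2969, Test: 1461


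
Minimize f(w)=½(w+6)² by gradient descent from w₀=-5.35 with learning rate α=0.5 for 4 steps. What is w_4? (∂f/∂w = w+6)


step 1: grad = -5.35+6 = 0.65; w = -5.35 - 0.5·(0.65) = -5.675
step 2: grad = -5.675+6 = 0.325; w = -5.675 - 0.5·(0.325) = -5.8375
step 3: grad = -5.8375+6 = 0.1625; w = -5.8375 - 0.5·(0.1625) = -5.91875
step 4: grad = -5.91875+6 = 0.08125; w = -5.91875 - 0.5·(0.08125) = -5.959375

-5.959375


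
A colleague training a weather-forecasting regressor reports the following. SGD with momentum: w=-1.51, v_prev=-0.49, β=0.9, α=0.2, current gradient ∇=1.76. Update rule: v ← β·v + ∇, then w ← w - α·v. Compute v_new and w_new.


v_new = 0.9·-0.49 + 1.76 = -0.441 + 1.76 = 1.319
w_new = -1.51 - 0.2·1.319 = -1.51 - 0.2638 = -1.7738

v_new=1.319, w_new=-1.7738


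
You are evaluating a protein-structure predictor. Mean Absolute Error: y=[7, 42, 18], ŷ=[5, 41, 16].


Absolute errors: |7-5|=2, |42-41|=1, |18-16|=2
Sum = 5
MAE = 5/3 = 5/3

5/3


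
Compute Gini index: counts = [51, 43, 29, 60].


Probabilities: [51/183, 43/183, 29/183, 60/183] ≈ [0.2787, 0.235, 0.1585, 0.3279]
Σpᵢ² = (2601 + 1849 + 841 + 3600)/183² = 8891/33489
Gini = 1 - Σpᵢ² = 1 - 8891/33489 = 0.7345

0.7345


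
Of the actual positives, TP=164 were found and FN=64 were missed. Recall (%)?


Recall = TP/(TP+FN)
= 164/(164+64)
= 164/228 = 71.93%

71.93%


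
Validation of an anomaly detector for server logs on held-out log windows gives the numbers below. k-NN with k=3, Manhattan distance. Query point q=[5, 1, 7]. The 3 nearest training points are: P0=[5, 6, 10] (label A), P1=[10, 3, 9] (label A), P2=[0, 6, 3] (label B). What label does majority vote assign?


d(q,P0) = 8  (label A)
d(q,P1) = 9  (label A)
d(q,P2) = 14  (label B)
Votes: A=2, B=1
Majority → A

A


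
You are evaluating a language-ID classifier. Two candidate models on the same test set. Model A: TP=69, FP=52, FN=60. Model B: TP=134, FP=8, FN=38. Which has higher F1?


Model A: P=69/121=0.5702, R=69/129=0.5349, F1=2PR/(P+R)=2TP/(2TP+FP+FN)=138/250=0.552
Model B: P=134/142=0.9437, R=134/172=0.7791, F1=2PR/(P+R)=2TP/(2TP+FP+FN)=268/314=0.8535
0.552 < 0.8535 → Model B

Model B


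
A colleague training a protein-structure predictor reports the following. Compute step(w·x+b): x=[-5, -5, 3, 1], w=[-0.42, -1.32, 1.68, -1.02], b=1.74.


z = (-5)·(-0.42) + (-5)·(-1.32) + (3)·(1.68) + (1)·(-1.02) + 1.74
  = 14.46
step(z) = 1 (z≥0)

1


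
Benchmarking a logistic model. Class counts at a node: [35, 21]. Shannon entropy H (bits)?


Probabilities: [35/56, 21/56] ≈ [0.625, 0.375]
H = -((35/56)·log₂(35/56) + (21/56)·log₂(21/56))
  = 0.9544 bits

0.9544 bits


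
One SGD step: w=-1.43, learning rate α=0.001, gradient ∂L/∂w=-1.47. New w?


w_new = w - α·∇
= -1.43 - 0.001·-1.47
= -1.43 + 0.00147
= -1.42853

-1.42853


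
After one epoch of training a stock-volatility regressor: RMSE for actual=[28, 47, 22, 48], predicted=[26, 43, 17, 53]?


MSE = 70/4 = 17.5
RMSE = √(70/4) = 4.1833

4.1833


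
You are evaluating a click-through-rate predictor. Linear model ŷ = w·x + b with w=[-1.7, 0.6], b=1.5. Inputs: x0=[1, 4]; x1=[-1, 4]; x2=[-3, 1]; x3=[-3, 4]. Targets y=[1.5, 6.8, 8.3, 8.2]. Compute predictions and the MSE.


ŷ0 = (-1.7)·(1) + (0.6)·(4) + 1.5 = 2.2
ŷ1 = (-1.7)·(-1) + (0.6)·(4) + 1.5 = 5.6
ŷ2 = (-1.7)·(-3) + (0.6)·(1) + 1.5 = 7.2
ŷ3 = (-1.7)·(-3) + (0.6)·(4) + 1.5 = 9.0
errors² = [0.49, 1.44, 1.21, 0.64]
MSE = 3.7800/4 = 0.945

0.945


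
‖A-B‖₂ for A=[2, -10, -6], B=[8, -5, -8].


d = √((2-8)² + (-10+ 5)² + (-6+ 8)²)
  = √(36 + 25 + 4)
  = √65 = 8.0623

8.0623


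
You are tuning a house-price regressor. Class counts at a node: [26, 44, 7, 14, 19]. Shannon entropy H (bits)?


Probabilities: [26/110, 44/110, 7/110, 14/110, 19/110] ≈ [0.2364, 0.4, 0.0636, 0.1273, 0.1727]
H = -((26/110)·log₂(26/110) + (44/110)·log₂(44/110) + (7/110)·log₂(7/110) + (14/110)·log₂(14/110) + (19/110)·log₂(19/110))
  = 2.0896 bits

2.0896 bits


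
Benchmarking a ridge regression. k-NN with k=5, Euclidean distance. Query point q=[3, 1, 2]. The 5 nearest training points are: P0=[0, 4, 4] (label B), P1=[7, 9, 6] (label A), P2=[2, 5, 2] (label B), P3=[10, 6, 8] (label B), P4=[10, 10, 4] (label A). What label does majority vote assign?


d(q,P0) = 4.6904  (label B)
d(q,P1) = 9.798  (label A)
d(q,P2) = 4.1231  (label B)
d(q,P3) = 10.4881  (label B)
d(q,P4) = 11.5758  (label A)
Votes: A=2, B=3
Majority → B

B


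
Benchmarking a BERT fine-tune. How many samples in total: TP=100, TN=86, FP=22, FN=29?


Total = TP + TN + FP + FN
= 100 + 86 + 22 + 29
= 237
(Predicted positive: 122, predicted negative: 115)

237


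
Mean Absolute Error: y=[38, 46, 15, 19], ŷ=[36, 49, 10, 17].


Absolute errors: |38-36|=2, |46-49|=3, |15-10|=5, |19-17|=2
Sum = 12
MAE = 12/4 = 3

3


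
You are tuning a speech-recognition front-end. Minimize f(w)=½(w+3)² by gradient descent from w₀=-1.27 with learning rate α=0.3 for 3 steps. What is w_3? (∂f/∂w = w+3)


step 1: grad = -1.27+3 = 1.73; w = -1.27 - 0.3·(1.73) = -1.789
step 2: grad = -1.789+3 = 1.211; w = -1.789 - 0.3·(1.211) = -2.1523
step 3: grad = -2.1523+3 = 0.8477; w = -2.1523 - 0.3·(0.8477) = -2.40661

-2.40661


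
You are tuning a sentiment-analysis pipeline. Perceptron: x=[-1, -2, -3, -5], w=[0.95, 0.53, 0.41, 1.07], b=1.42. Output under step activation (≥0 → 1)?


z = (-1)·(0.95) + (-2)·(0.53) + (-3)·(0.41) + (-5)·(1.07) + 1.42
  = -7.17
step(z) = 0 (z<0)

0


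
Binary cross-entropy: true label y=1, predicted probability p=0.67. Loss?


BCE = -[y·ln(p) + (1-y)·ln(1-p)]
= -1·ln(0.67) - 0
= -ln(0.67) = 0.4005

0.4005


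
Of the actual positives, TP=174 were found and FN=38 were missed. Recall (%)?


Recall = TP/(TP+FN)
= 174/(174+38)
= 174/212 = 82.08%

82.08%


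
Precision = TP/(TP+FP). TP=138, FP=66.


Precision = TP/(TP+FP)
= 138/(138+66)
= 138/204 = 67.65%

67.65%


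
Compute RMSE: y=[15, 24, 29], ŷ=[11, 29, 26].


MSE = 50/3 = 16.6667
RMSE = √(50/3) = 4.0825

4.0825


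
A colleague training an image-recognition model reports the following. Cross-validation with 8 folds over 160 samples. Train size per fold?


Fold size = 160/8 = 20
Training per fold = 160 - 20 = 140

140


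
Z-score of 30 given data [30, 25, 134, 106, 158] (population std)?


μ = 90.6, σ = 54.1095
z = (30 - 90.6)/54.1095 = -1.12

-1.12


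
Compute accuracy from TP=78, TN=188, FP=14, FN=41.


Accuracy = (TP+TN)/(TP+TN+FP+FN)
= (78+188)/(321)
= 266/321 = 82.87%

82.87%


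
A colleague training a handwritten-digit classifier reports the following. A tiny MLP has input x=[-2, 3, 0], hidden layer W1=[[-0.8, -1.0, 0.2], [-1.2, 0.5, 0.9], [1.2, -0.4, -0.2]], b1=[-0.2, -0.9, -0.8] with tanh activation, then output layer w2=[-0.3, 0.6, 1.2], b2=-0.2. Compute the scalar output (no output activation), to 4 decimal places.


z1[0] = (-0.8)·(-2) + (-1.0)·(3) + (0.2)·(0) - 0.2 = -1.6
z1[1] = (-1.2)·(-2) + (0.5)·(3) + (0.9)·(0) - 0.9 = 3.0
z1[2] = (1.2)·(-2) + (-0.4)·(3) + (-0.2)·(0) - 0.8 = -4.4
h = tanh(z1) = [-0.9217, 0.9951, -0.9997]
output = (-0.3)·(-0.9217) + (0.6)·(0.9951) + (1.2)·(-0.9997) - 0.2 = -0.5261

-0.5261


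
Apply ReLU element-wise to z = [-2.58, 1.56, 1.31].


ReLU(-2.58) = max(0, -2.58) = 0.0
ReLU(1.56) = max(0, 1.56) = 1.56
ReLU(1.31) = max(0, 1.31) = 1.31
result = [0.0, 1.56, 1.31]

[0.0, 1.56, 1.31]


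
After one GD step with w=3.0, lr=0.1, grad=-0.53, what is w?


w_new = w - α·∇
= 3.0 - 0.1·-0.53
= 3.0 + 0.053
= 3.053

3.053


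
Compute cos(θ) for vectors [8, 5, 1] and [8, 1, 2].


A·B = 8·8 + 5·1 + 1·2 = 71
‖A‖ = √90 = 9.4868, ‖B‖ = √69 = 8.3066
cos = 71/(√90·√69) = 71/√6210 = 0.901

0.901


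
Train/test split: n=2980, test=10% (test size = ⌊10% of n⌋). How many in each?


Test = ⌊2980·10/100⌋ = 298
Train = 2980 - 298 = 2682

Train: 2682, Test: 298


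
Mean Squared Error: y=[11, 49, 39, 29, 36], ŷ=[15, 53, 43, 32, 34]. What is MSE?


Squared errors: (11-15)²=16, (49-53)²=16, (39-43)²=16, (29-32)²=9, (36-34)²=4
Sum = 61
MSE = 61/5 = 61/5

61/5


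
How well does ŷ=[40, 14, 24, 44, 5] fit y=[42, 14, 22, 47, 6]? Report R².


ȳ = 26.2
SS_res = Σ(y-ŷ)² = 18
SS_tot = Σ(y-ȳ)² = 1256.8
R² = 1 - SS_res/SS_tot = 1 - 0.0143 = 0.9857

0.9857


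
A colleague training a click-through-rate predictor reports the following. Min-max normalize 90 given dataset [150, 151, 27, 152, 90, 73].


min=27, max=152
(90-27)/(152-27) = 63/125 = 0.504

0.504


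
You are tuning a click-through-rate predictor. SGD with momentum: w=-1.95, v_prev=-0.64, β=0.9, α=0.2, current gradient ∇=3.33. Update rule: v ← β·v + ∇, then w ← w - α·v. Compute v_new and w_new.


v_new = 0.9·-0.64 + 3.33 = -0.576 + 3.33 = 2.754
w_new = -1.95 - 0.2·2.754 = -1.95 - 0.5508 = -2.5008

v_new=2.754, w_new=-2.5008


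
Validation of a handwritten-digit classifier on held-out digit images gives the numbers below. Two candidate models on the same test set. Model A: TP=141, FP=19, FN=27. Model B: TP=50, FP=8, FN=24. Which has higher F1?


Model A: P=141/160=0.8812, R=141/168=0.8393, F1=2PR/(P+R)=2TP/(2TP+FP+FN)=282/328=0.8598
Model B: P=50/58=0.8621, R=50/74=0.6757, F1=2PR/(P+R)=2TP/(2TP+FP+FN)=100/132=0.7576
0.8598 > 0.7576 → Model A

Model A


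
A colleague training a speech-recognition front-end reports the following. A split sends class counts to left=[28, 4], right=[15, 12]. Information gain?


Parent = [43, 16], H_parent = 0.8432
H_left = 0.5436 (n=32), H_right = 0.9911 (n=27)
H_children = (32/59)·0.5436 + (27/59)·0.9911 = 0.7484
IG = 0.8432 - 0.7484 = 0.0948

0.0948


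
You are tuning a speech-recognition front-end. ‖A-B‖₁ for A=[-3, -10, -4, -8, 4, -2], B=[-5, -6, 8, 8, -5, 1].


d = |-3+ 5| + |-10+ 6| + |-4-8| + |-8-8| + |4+ 5| + |-2-1|
  = 2 + 4 + 12 + 16 + 9 + 3
  = 46

46


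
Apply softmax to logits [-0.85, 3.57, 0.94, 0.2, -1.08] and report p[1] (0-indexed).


Exponentials: e^-0.85=0.4274, e^3.57=35.5166, e^0.94=2.56, e^0.2=1.2214, e^-1.08=0.3396
Sum = 40.065
Softmax = [0.0107, 0.8865, 0.0639, 0.0305, 0.0085]
p[1] = 35.5166/40.065 = 0.8865

0.8865


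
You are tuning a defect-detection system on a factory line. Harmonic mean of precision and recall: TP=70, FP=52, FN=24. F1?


Precision = 70/122 = 0.5738
Recall = 70/94 = 0.7447
F1 = 2·P·R/(P+R) = 2·TP/(2·TP+FP+FN) = 140/(140+52+24) = 140/216 = 0.6481

0.6481


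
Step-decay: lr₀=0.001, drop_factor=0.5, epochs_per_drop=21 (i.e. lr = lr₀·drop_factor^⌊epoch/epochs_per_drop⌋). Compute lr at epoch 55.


n_drops = ⌊55/21⌋ = 2
lr = 0.001·0.5^2 = 0.001·0.25 = 0.00025

0.00025


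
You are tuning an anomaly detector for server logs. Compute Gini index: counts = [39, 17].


Probabilities: [39/56, 17/56] ≈ [0.6964, 0.3036]
Σpᵢ² = (1521 + 289)/56² = 1810/3136
Gini = 1 - Σpᵢ² = 1 - 1810/3136 = 0.4228

0.4228


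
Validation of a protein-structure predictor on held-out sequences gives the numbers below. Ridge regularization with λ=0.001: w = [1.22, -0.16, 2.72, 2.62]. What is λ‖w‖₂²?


‖w‖₂² = (1.22)² + (-0.16)² + (2.72)² + (2.62)²
     = 1.4884 + 0.0256 + 7.3984 + 6.8644
     = 15.7768
λ·‖w‖₂² = 0.001·15.7768 = 0.015777

0.015777


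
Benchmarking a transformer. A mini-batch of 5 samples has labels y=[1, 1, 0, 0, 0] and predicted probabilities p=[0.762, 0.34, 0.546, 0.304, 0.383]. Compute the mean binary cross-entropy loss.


L[0] = -ln(0.762) = 0.2718
L[1] = -ln(0.34) = 1.0788
L[2] = -ln(1-0.546) = -ln(0.454) = 0.7897
L[3] = -ln(1-0.304) = -ln(0.696) = 0.3624
L[4] = -ln(1-0.383) = -ln(0.617) = 0.4829
mean = (0.2718 + 1.0788 + 0.7897 + 0.3624 + 0.4829)/5 = 0.5971

0.5971


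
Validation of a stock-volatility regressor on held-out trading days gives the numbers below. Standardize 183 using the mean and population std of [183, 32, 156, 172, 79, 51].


μ = 112.1667, σ = 60.2589
z = (183 - 112.1667)/60.2589 = 1.1755

1.1755


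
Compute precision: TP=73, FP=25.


Precision = TP/(TP+FP)
= 73/(73+25)
= 73/98 = 74.49%

74.49%


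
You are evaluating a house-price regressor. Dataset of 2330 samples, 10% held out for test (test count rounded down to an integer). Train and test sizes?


Test = ⌊2330·10/100⌋ = 233
Train = 2330 - 233 = 2097

Train: 2097, Test: 233


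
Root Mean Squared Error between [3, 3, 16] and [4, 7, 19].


MSE = 26/3 = 8.6667
RMSE = √(26/3) = 2.9439

2.9439


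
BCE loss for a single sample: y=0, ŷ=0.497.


BCE = -[y·ln(p) + (1-y)·ln(1-p)]
= -0 - 1·ln(1-0.497)
= -ln(0.503) = 0.6872

0.6872


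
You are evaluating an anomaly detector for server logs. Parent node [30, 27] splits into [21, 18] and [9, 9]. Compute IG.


Parent = [30, 27], H_parent = 0.998
H_left = 0.9957 (n=39), H_right = 1 (n=18)
H_children = (39/57)·0.9957 + (18/57)·1 = 0.9971
IG = 0.998 - 0.9971 = 0.0009

0.0009


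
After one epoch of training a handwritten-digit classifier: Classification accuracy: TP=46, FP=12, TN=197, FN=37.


Accuracy = (TP+TN)/(TP+TN+FP+FN)
= (46+197)/(292)
= 243/292 = 83.22%

83.22%


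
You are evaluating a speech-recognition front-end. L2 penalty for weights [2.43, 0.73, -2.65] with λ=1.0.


‖w‖₂² = (2.43)² + (0.73)² + (-2.65)²
     = 5.9049 + 0.5329 + 7.0225
     = 13.4603
λ·‖w‖₂² = 1.0·13.4603 = 13.4603

13.4603


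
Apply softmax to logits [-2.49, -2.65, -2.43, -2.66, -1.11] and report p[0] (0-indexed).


Exponentials: e^-2.49=0.0829, e^-2.65=0.0707, e^-2.43=0.088, e^-2.66=0.0699, e^-1.11=0.3296
Sum = 0.6411
Softmax = [0.1293, 0.1102, 0.1373, 0.1091, 0.514]
p[0] = 0.0829/0.6411 = 0.1293

0.1293


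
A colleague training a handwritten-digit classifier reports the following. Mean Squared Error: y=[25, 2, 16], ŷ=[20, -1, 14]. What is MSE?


Squared errors: (25-20)²=25, (2+ 1)²=9, (16-14)²=4
Sum = 38
MSE = 38/3 = 38/3

38/3


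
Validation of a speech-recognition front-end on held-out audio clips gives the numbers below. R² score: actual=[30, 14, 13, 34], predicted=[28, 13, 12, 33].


ȳ = 22.75
SS_res = Σ(y-ŷ)² = 7
SS_tot = Σ(y-ȳ)² = 350.75
R² = 1 - SS_res/SS_tot = 1 - 0.02 = 0.98

0.98


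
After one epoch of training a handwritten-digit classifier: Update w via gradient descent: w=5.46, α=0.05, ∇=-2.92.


w_new = w - α·∇
= 5.46 - 0.05·-2.92
= 5.46 + 0.146
= 5.606

5.606


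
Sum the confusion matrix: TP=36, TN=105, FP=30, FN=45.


Total = TP + TN + FP + FN
= 36 + 105 + 30 + 45
= 216
(Predicted positive: 66, predicted negative: 150)

216


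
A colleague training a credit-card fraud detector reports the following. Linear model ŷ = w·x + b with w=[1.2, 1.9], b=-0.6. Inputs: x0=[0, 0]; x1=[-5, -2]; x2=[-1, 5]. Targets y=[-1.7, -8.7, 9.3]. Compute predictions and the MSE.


ŷ0 = (1.2)·(0) + (1.9)·(0) - 0.6 = -0.6
ŷ1 = (1.2)·(-5) + (1.9)·(-2) - 0.6 = -10.4
ŷ2 = (1.2)·(-1) + (1.9)·(5) - 0.6 = 7.7
errors² = [1.21, 2.89, 2.56]
MSE = 6.6600/3 = 2.22

2.22


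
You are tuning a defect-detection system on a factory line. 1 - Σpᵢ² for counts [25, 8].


Probabilities: [25/33, 8/33] ≈ [0.7576, 0.2424]
Σpᵢ² = (625 + 64)/33² = 689/1089
Gini = 1 - Σpᵢ² = 1 - 689/1089 = 0.3673

0.3673


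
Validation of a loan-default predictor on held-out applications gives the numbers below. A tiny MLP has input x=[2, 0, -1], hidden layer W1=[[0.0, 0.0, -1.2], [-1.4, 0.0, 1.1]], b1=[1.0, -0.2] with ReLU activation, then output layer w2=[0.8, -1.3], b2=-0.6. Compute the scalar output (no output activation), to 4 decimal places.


z1[0] = (0.0)·(2) + (0.0)·(0) + (-1.2)·(-1) + 1.0 = 2.2
z1[1] = (-1.4)·(2) + (0.0)·(0) + (1.1)·(-1) - 0.2 = -4.1
h = ReLU(z1) = [2.2, 0.0]
output = (0.8)·(2.2) + (-1.3)·(0.0) - 0.6 = 1.16

1.16


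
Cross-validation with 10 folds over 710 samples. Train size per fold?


Fold size = 710/10 = 71
Training per fold = 710 - 71 = 639

639


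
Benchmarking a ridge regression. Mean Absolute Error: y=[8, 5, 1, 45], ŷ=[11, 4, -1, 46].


Absolute errors: |8-11|=3, |5-4|=1, |1+ 1|=2, |45-46|=1
Sum = 7
MAE = 7/4 = 7/4

7/4


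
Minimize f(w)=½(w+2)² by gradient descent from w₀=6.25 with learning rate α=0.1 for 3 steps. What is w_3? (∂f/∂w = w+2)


step 1: grad = 6.25+2 = 8.25; w = 6.25 - 0.1·(8.25) = 5.425
step 2: grad = 5.425+2 = 7.425; w = 5.425 - 0.1·(7.425) = 4.6825
step 3: grad = 4.6825+2 = 6.6825; w = 4.6825 - 0.1·(6.6825) = 4.01425

4.01425


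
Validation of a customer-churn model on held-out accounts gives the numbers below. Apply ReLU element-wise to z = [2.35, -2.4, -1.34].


ReLU(2.35) = max(0, 2.35) = 2.35
ReLU(-2.4) = max(0, -2.4) = 0.0
ReLU(-1.34) = max(0, -1.34) = 0.0
result = [2.35, 0.0, 0.0]

[2.35, 0.0, 0.0]


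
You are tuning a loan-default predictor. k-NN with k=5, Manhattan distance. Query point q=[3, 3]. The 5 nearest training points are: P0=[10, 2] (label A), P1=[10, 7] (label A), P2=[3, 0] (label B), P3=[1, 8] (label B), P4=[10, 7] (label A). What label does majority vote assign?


d(q,P0) = 8  (label A)
d(q,P1) = 11  (label A)
d(q,P2) = 3  (label B)
d(q,P3) = 7  (label B)
d(q,P4) = 11  (label A)
Votes: A=3, B=2
Majority → A

A


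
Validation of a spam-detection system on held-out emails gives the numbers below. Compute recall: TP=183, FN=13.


Recall = TP/(TP+FN)
= 183/(183+13)
= 183/196 = 93.37%

93.37%


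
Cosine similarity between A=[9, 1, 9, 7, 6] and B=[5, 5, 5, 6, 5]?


A·B = 9·5 + 1·5 + 9·5 + 7·6 + 6·5 = 167
‖A‖ = √248 = 15.748, ‖B‖ = √136 = 11.6619
cos = 167/(√248·√136) = 167/√33728 = 0.9093

0.9093


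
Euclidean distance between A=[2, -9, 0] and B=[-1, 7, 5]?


d = √((2+ 1)² + (-9-7)² + (0-5)²)
  = √(9 + 256 + 25)
  = √290 = 17.0294

17.0294


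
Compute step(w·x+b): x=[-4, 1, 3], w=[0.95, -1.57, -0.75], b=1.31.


z = (-4)·(0.95) + (1)·(-1.57) + (3)·(-0.75) + 1.31
  = -6.31
step(z) = 0 (z<0)

0


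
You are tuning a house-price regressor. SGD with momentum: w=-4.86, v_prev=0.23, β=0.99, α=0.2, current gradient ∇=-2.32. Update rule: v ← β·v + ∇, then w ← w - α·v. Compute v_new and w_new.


v_new = 0.99·0.23 - 2.32 = 0.2277 - 2.32 = -2.0923
w_new = -4.86 - 0.2·-2.0923 = -4.86 + 0.41846 = -4.44154

v_new=-2.0923, w_new=-4.44154


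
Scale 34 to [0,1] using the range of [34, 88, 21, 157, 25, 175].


min=21, max=175
(34-21)/(175-21) = 13/154 = 0.0844

0.0844


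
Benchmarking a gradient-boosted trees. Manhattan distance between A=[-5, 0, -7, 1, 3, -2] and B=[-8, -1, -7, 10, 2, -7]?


d = |-5+ 8| + |0+ 1| + |-7+ 7| + |1-10| + |3-2| + |-2+ 7|
  = 3 + 1 + 0 + 9 + 1 + 5
  = 19

19


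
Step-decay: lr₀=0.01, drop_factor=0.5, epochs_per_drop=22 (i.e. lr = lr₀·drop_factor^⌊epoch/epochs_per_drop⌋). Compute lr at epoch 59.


n_drops = ⌊59/22⌋ = 2
lr = 0.01·0.5^2 = 0.01·0.25 = 0.0025

0.0025


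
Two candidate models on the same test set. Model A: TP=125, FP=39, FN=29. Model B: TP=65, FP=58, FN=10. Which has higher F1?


Model A: P=125/164=0.7622, R=125/154=0.8117, F1=2PR/(P+R)=2TP/(2TP+FP+FN)=250/318=0.7862
Model B: P=65/123=0.5285, R=65/75=0.8667, F1=2PR/(P+R)=2TP/(2TP+FP+FN)=130/198=0.6566
0.7862 > 0.6566 → Model A

Model A


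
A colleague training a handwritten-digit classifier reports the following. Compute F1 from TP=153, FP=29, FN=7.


Precision = 153/182 = 0.8407
Recall = 153/160 = 0.9563
F1 = 2·P·R/(P+R) = 2·TP/(2·TP+FP+FN) = 306/(306+29+7) = 306/342 = 0.8947

0.8947


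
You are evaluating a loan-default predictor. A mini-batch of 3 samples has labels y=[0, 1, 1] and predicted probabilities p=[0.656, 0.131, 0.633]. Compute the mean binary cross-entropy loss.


L[0] = -ln(1-0.656) = -ln(0.344) = 1.0671
L[1] = -ln(0.131) = 2.0326
L[2] = -ln(0.633) = 0.4573
mean = (1.0671 + 2.0326 + 0.4573)/3 = 1.1857

1.1857


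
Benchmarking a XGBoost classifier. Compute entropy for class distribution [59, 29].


Probabilities: [59/88, 29/88] ≈ [0.6705, 0.3295]
H = -((59/88)·log₂(59/88) + (29/88)·log₂(29/88))
  = 0.9145 bits

0.9145 bits


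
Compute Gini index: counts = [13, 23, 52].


Probabilities: [13/88, 23/88, 52/88] ≈ [0.1477, 0.2614, 0.5909]
Σpᵢ² = (169 + 529 + 2704)/88² = 3402/7744
Gini = 1 - Σpᵢ² = 1 - 3402/7744 = 0.5607

0.5607


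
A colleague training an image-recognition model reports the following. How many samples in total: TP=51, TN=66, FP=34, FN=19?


Total = TP + TN + FP + FN
= 51 + 66 + 34 + 19
= 170
(Predicted positive: 85, predicted negative: 85)

170


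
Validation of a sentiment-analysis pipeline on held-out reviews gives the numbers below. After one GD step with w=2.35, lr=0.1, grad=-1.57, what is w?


w_new = w - α·∇
= 2.35 - 0.1·-1.57
= 2.35 + 0.157
= 2.507

2.507


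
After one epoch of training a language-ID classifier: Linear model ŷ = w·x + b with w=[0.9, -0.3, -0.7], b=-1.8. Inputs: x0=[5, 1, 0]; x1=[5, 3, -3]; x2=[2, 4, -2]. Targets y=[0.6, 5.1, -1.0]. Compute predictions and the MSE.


ŷ0 = (0.9)·(5) + (-0.3)·(1) + (-0.7)·(0) - 1.8 = 2.4
ŷ1 = (0.9)·(5) + (-0.3)·(3) + (-0.7)·(-3) - 1.8 = 3.9
ŷ2 = (0.9)·(2) + (-0.3)·(4) + (-0.7)·(-2) - 1.8 = 0.2
errors² = [3.24, 1.44, 1.44]
MSE = 6.1200/3 = 2.04

2.04


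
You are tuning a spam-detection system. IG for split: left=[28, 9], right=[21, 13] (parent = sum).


Parent = [49, 22], H_parent = 0.893
H_left = 0.8004 (n=37), H_right = 0.9597 (n=34)
H_children = (37/71)·0.8004 + (34/71)·0.9597 = 0.8767
IG = 0.893 - 0.8767 = 0.0163

0.0163


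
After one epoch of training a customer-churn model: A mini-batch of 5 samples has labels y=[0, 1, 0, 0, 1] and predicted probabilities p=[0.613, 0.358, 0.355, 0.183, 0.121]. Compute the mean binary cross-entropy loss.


L[0] = -ln(1-0.613) = -ln(0.387) = 0.9493
L[1] = -ln(0.358) = 1.0272
L[2] = -ln(1-0.355) = -ln(0.645) = 0.4385
L[3] = -ln(1-0.183) = -ln(0.817) = 0.2021
L[4] = -ln(0.121) = 2.112
mean = (0.9493 + 1.0272 + 0.4385 + 0.2021 + 2.112)/5 = 0.9458

0.9458


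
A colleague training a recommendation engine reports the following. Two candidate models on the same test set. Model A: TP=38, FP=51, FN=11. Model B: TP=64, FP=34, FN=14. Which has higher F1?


Model A: P=38/89=0.427, R=38/49=0.7755, F1=2PR/(P+R)=2TP/(2TP+FP+FN)=76/138=0.5507
Model B: P=64/98=0.6531, R=64/78=0.8205, F1=2PR/(P+R)=2TP/(2TP+FP+FN)=128/176=0.7273
0.5507 < 0.7273 → Model B

Model B


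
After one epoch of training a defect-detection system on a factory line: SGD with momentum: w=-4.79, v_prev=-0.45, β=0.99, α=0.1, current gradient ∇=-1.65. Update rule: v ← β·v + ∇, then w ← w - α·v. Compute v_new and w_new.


v_new = 0.99·-0.45 - 1.65 = -0.4455 - 1.65 = -2.0955
w_new = -4.79 - 0.1·-2.0955 = -4.79 + 0.20955 = -4.58045

v_new=-2.0955, w_new=-4.58045


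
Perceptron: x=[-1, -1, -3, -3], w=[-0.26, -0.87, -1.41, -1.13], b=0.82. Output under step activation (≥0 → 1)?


z = (-1)·(-0.26) + (-1)·(-0.87) + (-3)·(-1.41) + (-3)·(-1.13) + 0.82
  = 9.57
step(z) = 1 (z≥0)

1


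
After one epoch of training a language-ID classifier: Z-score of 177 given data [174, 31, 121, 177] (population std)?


μ = 125.75, σ = 59.0651
z = (177 - 125.75)/59.0651 = 0.8677

0.8677


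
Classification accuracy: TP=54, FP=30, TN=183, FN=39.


Accuracy = (TP+TN)/(TP+TN+FP+FN)
= (54+183)/(306)
= 237/306 = 77.45%

77.45%


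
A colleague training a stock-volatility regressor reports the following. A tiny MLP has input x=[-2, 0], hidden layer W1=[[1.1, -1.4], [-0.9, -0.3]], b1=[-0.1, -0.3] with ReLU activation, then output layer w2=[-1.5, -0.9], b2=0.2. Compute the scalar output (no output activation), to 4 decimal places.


z1[0] = (1.1)·(-2) + (-1.4)·(0) - 0.1 = -2.3
z1[1] = (-0.9)·(-2) + (-0.3)·(0) - 0.3 = 1.5
h = ReLU(z1) = [0.0, 1.5]
output = (-1.5)·(0.0) + (-0.9)·(1.5) + 0.2 = -1.15

-1.15


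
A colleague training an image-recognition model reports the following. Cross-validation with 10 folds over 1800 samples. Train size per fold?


Fold size = 1800/10 = 180
Training per fold = 1800 - 180 = 1620

1620


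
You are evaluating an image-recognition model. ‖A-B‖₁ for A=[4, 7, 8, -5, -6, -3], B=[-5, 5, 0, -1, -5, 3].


d = |4+ 5| + |7-5| + |8-0| + |-5+ 1| + |-6+ 5| + |-3-3|
  = 9 + 2 + 8 + 4 + 1 + 6
  = 30

30


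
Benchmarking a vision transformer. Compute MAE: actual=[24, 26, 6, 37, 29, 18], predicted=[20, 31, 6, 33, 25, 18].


Absolute errors: |24-20|=4, |26-31|=5, |6-6|=0, |37-33|=4, |29-25|=4, |18-18|=0
Sum = 17
MAE = 17/6 = 17/6

17/6


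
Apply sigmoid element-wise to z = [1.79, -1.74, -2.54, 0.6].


σ(1.79) = 1/(1+e^-1.79) = 0.8569
σ(-1.74) = 1/(1+e^1.74) = 0.1493
σ(-2.54) = 1/(1+e^2.54) = 0.0731
σ(0.6) = 1/(1+e^-0.6) = 0.6457
result = [0.8569, 0.1493, 0.0731, 0.6457]

[0.8569, 0.1493, 0.0731, 0.6457]


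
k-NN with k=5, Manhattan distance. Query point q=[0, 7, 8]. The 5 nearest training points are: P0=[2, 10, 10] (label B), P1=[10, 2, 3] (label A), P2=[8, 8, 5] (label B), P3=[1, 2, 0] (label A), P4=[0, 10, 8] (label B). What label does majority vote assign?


d(q,P0) = 7  (label B)
d(q,P1) = 20  (label A)
d(q,P2) = 12  (label B)
d(q,P3) = 14  (label A)
d(q,P4) = 3  (label B)
Votes: A=2, B=3
Majority → B

B


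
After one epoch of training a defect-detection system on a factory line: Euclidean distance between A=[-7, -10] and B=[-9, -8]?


d = √((-7+ 9)² + (-10+ 8)²)
  = √(4 + 4)
  = √8 = 2.8284

2.8284


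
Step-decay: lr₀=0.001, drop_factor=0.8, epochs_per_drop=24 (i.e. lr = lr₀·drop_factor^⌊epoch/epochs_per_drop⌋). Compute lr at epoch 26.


n_drops = ⌊26/24⌋ = 1
lr = 0.001·0.8^1 = 0.001·0.8 = 0.0008

0.0008


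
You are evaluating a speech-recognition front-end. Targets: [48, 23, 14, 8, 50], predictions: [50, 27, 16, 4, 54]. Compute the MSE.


Squared errors: (48-50)²=4, (23-27)²=16, (14-16)²=4, (8-4)²=16, (50-54)²=16
Sum = 56
MSE = 56/5 = 56/5

56/5


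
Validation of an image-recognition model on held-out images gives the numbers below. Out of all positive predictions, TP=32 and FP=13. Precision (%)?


Precision = TP/(TP+FP)
= 32/(32+13)
= 32/45 = 71.11%

71.11%


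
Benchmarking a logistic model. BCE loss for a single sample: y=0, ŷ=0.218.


BCE = -[y·ln(p) + (1-y)·ln(1-p)]
= -0 - 1·ln(1-0.218)
= -ln(0.782) = 0.2459

0.2459


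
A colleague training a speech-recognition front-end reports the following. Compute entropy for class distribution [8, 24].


Probabilities: [8/32, 24/32] ≈ [0.25, 0.75]
H = -((8/32)·log₂(8/32) + (24/32)·log₂(24/32))
  = 0.8113 bits

0.8113 bits


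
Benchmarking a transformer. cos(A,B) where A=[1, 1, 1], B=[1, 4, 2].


A·B = 1·1 + 1·4 + 1·2 = 7
‖A‖ = √3 = 1.7321, ‖B‖ = √21 = 4.5826
cos = 7/(√3·√21) = 7/√63 = 0.8819

0.8819


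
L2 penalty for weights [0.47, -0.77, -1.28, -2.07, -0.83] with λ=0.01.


‖w‖₂² = (0.47)² + (-0.77)² + (-1.28)² + (-2.07)² + (-0.83)²
     = 0.2209 + 0.5929 + 1.6384 + 4.2849 + 0.6889
     = 7.426
λ·‖w‖₂² = 0.01·7.426 = 0.07426

0.07426


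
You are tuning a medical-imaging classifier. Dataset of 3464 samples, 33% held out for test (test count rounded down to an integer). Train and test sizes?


Test = ⌊3464·33/100⌋ = 1143
Train = 3464 - 1143 = 2321

Train: 2321, Test: 1143


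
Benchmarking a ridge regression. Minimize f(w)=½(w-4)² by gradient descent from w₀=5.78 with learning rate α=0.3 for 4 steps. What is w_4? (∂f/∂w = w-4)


step 1: grad = 5.78-4 = 1.78; w = 5.78 - 0.3·(1.78) = 5.246
step 2: grad = 5.246-4 = 1.246; w = 5.246 - 0.3·(1.246) = 4.8722
step 3: grad = 4.8722-4 = 0.8722; w = 4.8722 - 0.3·(0.8722) = 4.61054
step 4: grad = 4.61054-4 = 0.61054; w = 4.61054 - 0.3·(0.61054) = 4.427378

4.427378


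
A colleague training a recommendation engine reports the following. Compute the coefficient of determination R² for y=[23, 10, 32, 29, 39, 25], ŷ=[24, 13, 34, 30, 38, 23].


ȳ = 26.3333
SS_res = Σ(y-ŷ)² = 20
SS_tot = Σ(y-ȳ)² = 479.33
R² = 1 - SS_res/SS_tot = 1 - 0.0417 = 0.9583

0.9583


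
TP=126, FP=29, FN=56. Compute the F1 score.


Precision = 126/155 = 0.8129
Recall = 126/182 = 0.6923
F1 = 2·P·R/(P+R) = 2·TP/(2·TP+FP+FN) = 252/(252+29+56) = 252/337 = 0.7478

0.7478


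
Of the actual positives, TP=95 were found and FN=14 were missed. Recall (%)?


Recall = TP/(TP+FN)
= 95/(95+14)
= 95/109 = 87.16%

87.16%


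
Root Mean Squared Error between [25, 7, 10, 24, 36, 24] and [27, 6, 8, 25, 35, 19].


MSE = 36/6 = 6
RMSE = √(36/6) = 2.4495

2.4495


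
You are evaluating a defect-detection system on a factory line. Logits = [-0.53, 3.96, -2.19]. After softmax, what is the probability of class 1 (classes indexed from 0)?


Exponentials: e^-0.53=0.5886, e^3.96=52.4573, e^-2.19=0.1119
Sum = 53.1578
Softmax = [0.0111, 0.9868, 0.0021]
p[1] = 52.4573/53.1578 = 0.9868

0.9868


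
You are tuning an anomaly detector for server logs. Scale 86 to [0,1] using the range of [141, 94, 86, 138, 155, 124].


min=86, max=155
(86-86)/(155-86) = 0/69 = 0.0

0.0


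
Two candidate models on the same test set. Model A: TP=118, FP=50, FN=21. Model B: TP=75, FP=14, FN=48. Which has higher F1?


Model A: P=118/168=0.7024, R=118/139=0.8489, F1=2PR/(P+R)=2TP/(2TP+FP+FN)=236/307=0.7687
Model B: P=75/89=0.8427, R=75/123=0.6098, F1=2PR/(P+R)=2TP/(2TP+FP+FN)=150/212=0.7075
0.7687 > 0.7075 → Model A

Model A


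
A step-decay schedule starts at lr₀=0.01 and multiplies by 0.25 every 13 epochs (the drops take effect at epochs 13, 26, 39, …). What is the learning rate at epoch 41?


n_drops = ⌊41/13⌋ = 3
lr = 0.01·0.25^3 = 0.01·0.015625 = 0.00015625

0.00015625


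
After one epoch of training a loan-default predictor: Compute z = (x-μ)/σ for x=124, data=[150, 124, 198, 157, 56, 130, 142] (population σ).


μ = 136.7143, σ = 39.8092
z = (124 - 136.7143)/39.8092 = -0.3194

-0.3194


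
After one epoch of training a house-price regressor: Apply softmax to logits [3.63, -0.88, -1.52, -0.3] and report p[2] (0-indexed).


Exponentials: e^3.63=37.7128, e^-0.88=0.4148, e^-1.52=0.2187, e^-0.3=0.7408
Sum = 39.0871
Softmax = [0.9648, 0.0106, 0.0056, 0.019]
p[2] = 0.2187/39.0871 = 0.0056

0.0056


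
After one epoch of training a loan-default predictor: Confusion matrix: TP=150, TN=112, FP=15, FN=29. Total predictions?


Total = TP + TN + FP + FN
= 150 + 112 + 15 + 29
= 306
(Predicted positive: 165, predicted negative: 141)

306


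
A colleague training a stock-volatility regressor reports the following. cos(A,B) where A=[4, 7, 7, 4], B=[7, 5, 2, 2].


A·B = 4·7 + 7·5 + 7·2 + 4·2 = 85
‖A‖ = √130 = 11.4018, ‖B‖ = √82 = 9.0554
cos = 85/(√130·√82) = 85/√10660 = 0.8233

0.8233


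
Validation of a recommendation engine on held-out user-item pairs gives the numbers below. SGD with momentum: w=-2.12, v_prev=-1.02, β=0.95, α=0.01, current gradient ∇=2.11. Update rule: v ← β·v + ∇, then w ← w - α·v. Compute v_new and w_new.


v_new = 0.95·-1.02 + 2.11 = -0.969 + 2.11 = 1.141
w_new = -2.12 - 0.01·1.141 = -2.12 - 0.01141 = -2.13141

v_new=1.141, w_new=-2.13141


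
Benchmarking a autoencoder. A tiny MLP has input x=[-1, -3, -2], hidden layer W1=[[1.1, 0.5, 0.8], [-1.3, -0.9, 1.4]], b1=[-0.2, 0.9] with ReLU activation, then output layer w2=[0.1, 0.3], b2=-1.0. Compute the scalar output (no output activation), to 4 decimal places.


z1[0] = (1.1)·(-1) + (0.5)·(-3) + (0.8)·(-2) - 0.2 = -4.4
z1[1] = (-1.3)·(-1) + (-0.9)·(-3) + (1.4)·(-2) + 0.9 = 2.1
h = ReLU(z1) = [0.0, 2.1]
output = (0.1)·(0.0) + (0.3)·(2.1) - 1.0 = -0.37

-0.37
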